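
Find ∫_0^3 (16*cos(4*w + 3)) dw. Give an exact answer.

Let u = 4*w + 3, so du = 4 dw. When w = 0, u = 3; when w = 3, u = 15.
The integral becomes 4·∫ cos(u) du from 3 to 15, with antiderivative 4*sin(u).
Back in w: F(w) = 4*sin(4*w + 3).
Then F(3) - F(0) = (4*sin(15)) - (4*sin(3)) = -4*sin(3) + 4*sin(15).

-4*sin(3) + 4*sin(15)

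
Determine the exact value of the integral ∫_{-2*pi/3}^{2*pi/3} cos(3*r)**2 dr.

2*pi/3

Use the identity cos^2(3*r) = (1 + cos(6*r))/2.
An antiderivative is F(r) = r/2 + sin(6*r)/12.
Then F(2*pi/3) - F(-2*pi/3) = (pi/3) - (-pi/3) = 2*pi/3.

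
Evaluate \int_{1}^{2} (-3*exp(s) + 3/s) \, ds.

-3*exp(2) + 3*log(2) + 3*exp(1)

An antiderivative is F(s) = -3*exp(s) + 3*log(s).
Then F(2) - F(1) = (-3*exp(2) + 3*log(2)) - (-3*exp(1)) = -3*exp(2) + 3*log(2) + 3*exp(1).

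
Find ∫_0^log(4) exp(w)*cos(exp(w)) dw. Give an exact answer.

Let u = exp(w), so du = exp(w) dw. When w = 0, u = 1; when w = log(4), u = 4.
The integral becomes ∫ cos(u) du from 1 to 4, with antiderivative sin(u).
Back in w: F(w) = sin(exp(w)).
Then F(log(4)) - F(0) = (sin(4)) - (sin(1)) = -sin(1) + sin(4).

-sin(1) + sin(4)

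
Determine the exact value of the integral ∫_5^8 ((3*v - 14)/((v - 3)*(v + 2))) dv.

Factor the denominator: v**2 - v - 6 = (v + 2)(v - 3).
Partial fractions: (3*v - 14)/((v - 3)*(v + 2)) = 4/(v + 2) - 1/(v - 3).
An antiderivative is F(v) = -log(v - 3) + 4*log(v + 2).
Then F(8) - F(5) = (4*log(2) + 3*log(5)) - (-log(2) + 4*log(7)) = -4*log(7) + 5*log(2) + 3*log(5).

-4*log(7) + 5*log(2) + 3*log(5)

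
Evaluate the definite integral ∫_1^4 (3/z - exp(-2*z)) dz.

An antiderivative is F(z) = 3*log(z) + exp(-2*z)/2.
Then F(4) - F(1) = (exp(-8)/2 + 6*log(2)) - (exp(-2)/2) = (-exp(6) + 1 + 12*exp(8)*log(2))*exp(-8)/2.

(-exp(6) + 1 + 12*exp(8)*log(2))*exp(-8)/2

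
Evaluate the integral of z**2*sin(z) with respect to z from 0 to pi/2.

Integrate by parts twice (u = z^2, dv = sin(z) dz).
An antiderivative is F(z) = -z**2*cos(z) + 2*z*sin(z) + 2*cos(z).
Then F(pi/2) - F(0) = (pi) - (2) = -2 + pi.

-2 + pi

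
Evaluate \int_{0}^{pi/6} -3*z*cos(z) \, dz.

Integrate by parts once (u = z, dv = -3*cos(z) dz).
An antiderivative is F(z) = -3*z*sin(z) - 3*cos(z).
Then F(pi/6) - F(0) = (-3*sqrt(3)/2 - pi/4) - (-3) = -3*sqrt(3)/2 - pi/4 + 3.

-3*sqrt(3)/2 - pi/4 + 3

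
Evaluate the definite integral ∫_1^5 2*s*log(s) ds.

-12 + 25*log(5)

Integrate by parts once (u = ln s, dv = 2*s ds).
An antiderivative is F(s) = s**2*(2*log(s) - 1)/2.
Then F(5) - F(1) = (-25/2 + 25*log(5)) - (-1/2) = -12 + 25*log(5).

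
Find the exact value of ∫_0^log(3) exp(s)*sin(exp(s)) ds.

cos(1) - cos(3)

Let u = exp(s), so du = exp(s) ds. When s = 0, u = 1; when s = log(3), u = 3.
The integral becomes ∫ sin(u) du from 1 to 3, with antiderivative -cos(u).
Back in s: F(s) = -cos(exp(s)).
Then F(log(3)) - F(0) = (-cos(3)) - (-cos(1)) = cos(1) - cos(3).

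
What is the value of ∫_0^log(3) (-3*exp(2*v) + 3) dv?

-12 + 3*log(3)

An antiderivative is F(v) = -3*exp(2*v)/2 + 3*v.
Then F(log(3)) - F(0) = (-27/2 + log(27)) - (-3/2) = -12 + 3*log(3).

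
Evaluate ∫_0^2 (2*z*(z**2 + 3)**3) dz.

580

Let u = z**2 + 3, so du = 2*z dz. When z = 0, u = 3; when z = 2, u = 7.
The integral becomes ∫ u**3 du from 3 to 7, with antiderivative u**4/4.
Back in z: F(z) = (z**2 + 3)**4/4.
Then F(2) - F(0) = (2401/4) - (81/4) = 580.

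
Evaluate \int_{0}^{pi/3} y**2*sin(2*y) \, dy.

Integrate by parts twice (u = y^2, dv = sin(2*y) dy).
An antiderivative is F(y) = -y**2*cos(2*y)/2 + y*sin(2*y)/2 + cos(2*y)/4.
Then F(pi/3) - F(0) = (-1/8 + pi**2/36 + sqrt(3)*pi/12) - (1/4) = -3/8 + pi**2/36 + sqrt(3)*pi/12.

-3/8 + pi**2/36 + sqrt(3)*pi/12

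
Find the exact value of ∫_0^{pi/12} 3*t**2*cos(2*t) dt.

Integrate by parts twice (u = t^2, dv = 3*cos(2*t) dt).
An antiderivative is F(t) = 3*t**2*sin(2*t)/2 + 3*t*cos(2*t)/2 - 3*sin(2*t)/4.
Then F(pi/12) - F(0) = (-3/8 + pi**2/192 + sqrt(3)*pi/16) - (0) = -3/8 + pi**2/192 + sqrt(3)*pi/16.

-3/8 + pi**2/192 + sqrt(3)*pi/16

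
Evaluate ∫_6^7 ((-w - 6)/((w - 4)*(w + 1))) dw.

Factor the denominator: w**2 - 3*w - 4 = (w + 1)(w - 4).
Partial fractions: (-w - 6)/((w - 4)*(w + 1)) = 1/(w + 1) - 2/(w - 4).
An antiderivative is F(w) = -2*log(w - 4) + log(w + 1).
Then F(7) - F(6) = (log(8/9)) - (log(7/4)) = log(32/63).

log(32/63)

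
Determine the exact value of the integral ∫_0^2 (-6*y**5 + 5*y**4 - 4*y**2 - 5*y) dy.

-158/3

By the power rule, an antiderivative is F(y) = -y**6 + y**5 - 4*y**3/3 - 5*y**2/2.
Then F(2) - F(0) = (-158/3) - (0) = -158/3.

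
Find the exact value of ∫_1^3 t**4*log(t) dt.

Integrate by parts once (u = ln t, dv = t**4 dt).
An antiderivative is F(t) = t**5*(5*log(t) - 1)/25.
Then F(3) - F(1) = (-243/25 + 243*log(3)/5) - (-1/25) = -242/25 + 243*log(3)/5.

-242/25 + 243*log(3)/5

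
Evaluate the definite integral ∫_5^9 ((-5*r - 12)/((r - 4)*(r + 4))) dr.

Factor the denominator: r**2 - 16 = (r + 4)(r - 4).
Partial fractions: (-5*r - 12)/((r - 4)*(r + 4)) = -1/(r + 4) - 4/(r - 4).
An antiderivative is F(r) = -4*log(r - 4) - log(r + 4).
Then F(9) - F(5) = (-4*log(5) - log(13)) - (-log(9)) = -4*log(5) - log(13) + 2*log(3).

-4*log(5) - log(13) + 2*log(3)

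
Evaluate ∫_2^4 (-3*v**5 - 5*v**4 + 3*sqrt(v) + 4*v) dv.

-2968 - 4*sqrt(2)

By the power rule, an antiderivative is F(v) = -v**6/2 - v**5 + 2*v**(3/2) + 2*v**2.
Then F(4) - F(2) = (-3024) - (-56 + 4*sqrt(2)) = -2968 - 4*sqrt(2).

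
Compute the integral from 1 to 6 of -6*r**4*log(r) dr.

Integrate by parts once (u = ln r, dv = -6*r**4 dr).
An antiderivative is F(r) = -6*r**5*(5*log(r) - 1)/25.
Then F(6) - F(1) = (46656/25 - 46656*log(6)/5) - (6/25) = 1866 - 46656*log(6)/5.

1866 - 46656*log(6)/5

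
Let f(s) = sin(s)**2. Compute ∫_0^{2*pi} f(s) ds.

Use the identity sin^2(s) = (1 - cos(2*s))/2.
An antiderivative is F(s) = s/2 - sin(2*s)/4.
Then F(2*pi) - F(0) = (pi) - (0) = pi.

pi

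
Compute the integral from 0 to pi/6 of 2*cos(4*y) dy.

An antiderivative is F(y) = sin(4*y)/2.
Then F(pi/6) - F(0) = (sqrt(3)/4) - (0) = sqrt(3)/4.

sqrt(3)/4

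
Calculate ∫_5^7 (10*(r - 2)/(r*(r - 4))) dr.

-5*log(5) + 5*log(3) + 5*log(7)

Factor the denominator: r**2 - 4*r = r(r - 4).
Partial fractions: 10*(r - 2)/(r*(r - 4)) = 5/r + 5/(r - 4).
An antiderivative is F(r) = 5*log(r) + 5*log(r - 4).
Then F(7) - F(5) = (5*log(3) + 5*log(7)) - (5*log(5)) = -5*log(5) + 5*log(3) + 5*log(7).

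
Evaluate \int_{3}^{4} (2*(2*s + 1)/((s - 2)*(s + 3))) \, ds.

Factor the denominator: s**2 + s - 6 = (s + 3)(s - 2).
Partial fractions: 2*(2*s + 1)/((s - 2)*(s + 3)) = 2/(s + 3) + 2/(s - 2).
An antiderivative is F(s) = 2*log(s - 2) + 2*log(s + 3).
Then F(4) - F(3) = (2*log(2) + 2*log(7)) - (log(36)) = log(49/9).

log(49/9)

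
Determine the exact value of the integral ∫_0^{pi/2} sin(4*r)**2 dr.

Use the identity sin^2(4*r) = (1 - cos(8*r))/2.
An antiderivative is F(r) = r/2 - sin(8*r)/16.
Then F(pi/2) - F(0) = (pi/4) - (0) = pi/4.

pi/4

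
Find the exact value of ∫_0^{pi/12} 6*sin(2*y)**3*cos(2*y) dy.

Let u = sin(2*y), so du = 2*cos(2*y) dy. When y = 0, u = 0; when y = pi/12, u = 1/2.
The integral becomes 3·∫ u**3 du from 0 to 1/2, with antiderivative 3*u**4/4.
Back in y: F(y) = 3*sin(2*y)**4/4.
Then F(pi/12) - F(0) = (3/64) - (0) = 3/64.

3/64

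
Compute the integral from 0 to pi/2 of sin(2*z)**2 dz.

Use the identity sin^2(2*z) = (1 - cos(4*z))/2.
An antiderivative is F(z) = z/2 - sin(4*z)/8.
Then F(pi/2) - F(0) = (pi/4) - (0) = pi/4.

pi/4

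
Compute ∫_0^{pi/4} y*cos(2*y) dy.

Integrate by parts once (u = y, dv = cos(2*y) dy).
An antiderivative is F(y) = y*sin(2*y)/2 + cos(2*y)/4.
Then F(pi/4) - F(0) = (pi/8) - (1/4) = -1/4 + pi/8.

-1/4 + pi/8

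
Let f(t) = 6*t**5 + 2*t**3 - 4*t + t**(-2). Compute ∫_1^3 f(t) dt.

By the power rule, an antiderivative is F(t) = t**6 + t**4/2 - 2*t**2 - 1/t.
Then F(3) - F(1) = (4507/6) - (-3/2) = 2258/3.

2258/3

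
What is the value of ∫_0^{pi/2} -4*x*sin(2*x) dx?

-pi

Integrate by parts once (u = x, dv = -4*sin(2*x) dx).
An antiderivative is F(x) = 2*x*cos(2*x) - sin(2*x).
Then F(pi/2) - F(0) = (-pi) - (0) = -pi.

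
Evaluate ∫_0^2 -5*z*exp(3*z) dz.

-25*exp(6)/9 - 5/9

Integrate by parts once (u = z, dv = -5*exp(3*z) dz).
An antiderivative is F(z) = (-15*z + 5)*exp(3*z)/9.
Then F(2) - F(0) = (-25*exp(6)/9) - (5/9) = -25*exp(6)/9 - 5/9.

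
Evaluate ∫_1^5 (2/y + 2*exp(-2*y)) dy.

An antiderivative is F(y) = 2*log(y) - exp(-2*y).
Then F(5) - F(1) = (-exp(-10) + 2*log(5)) - (-exp(-2)) = -exp(-10) + exp(-2) + 2*log(5).

-exp(-10) + exp(-2) + 2*log(5)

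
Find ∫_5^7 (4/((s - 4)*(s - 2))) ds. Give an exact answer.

Factor the denominator: s**2 - 6*s + 8 = (s - 2)(s - 4).
Partial fractions: 4/((s - 4)*(s - 2)) = -2/(s - 2) + 2/(s - 4).
An antiderivative is F(s) = 2*log(s - 4) - 2*log(s - 2).
Then F(7) - F(5) = (log(9/25)) - (-log(9)) = log(81/25).

log(81/25)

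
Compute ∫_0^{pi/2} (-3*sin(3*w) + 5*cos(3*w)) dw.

An antiderivative is F(w) = 5*sin(3*w)/3 + cos(3*w).
Then F(pi/2) - F(0) = (-5/3) - (1) = -8/3.

-8/3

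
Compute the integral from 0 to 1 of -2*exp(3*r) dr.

An antiderivative is F(r) = -2*exp(3*r)/3.
Then F(1) - F(0) = (-2*exp(3)/3) - (-2/3) = 2/3 - 2*exp(3)/3.

2/3 - 2*exp(3)/3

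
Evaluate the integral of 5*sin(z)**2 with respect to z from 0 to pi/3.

-5*sqrt(3)/8 + 5*pi/6

Use the identity sin^2(z) = (1 - cos(2*z))/2.
An antiderivative is F(z) = 5*z/2 - 5*sin(2*z)/4.
Then F(pi/3) - F(0) = (-5*sqrt(3)/8 + 5*pi/6) - (0) = -5*sqrt(3)/8 + 5*pi/6.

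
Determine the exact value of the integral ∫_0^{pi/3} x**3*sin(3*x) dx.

Integrate by parts 3 times (u = x^3, dv = sin(3*x) dx).
An antiderivative is F(x) = -x**3*cos(3*x)/3 + x**2*sin(3*x)/3 + 2*x*cos(3*x)/9 - 2*sin(3*x)/27.
Then F(pi/3) - F(0) = (pi*(-6 + pi**2)/81) - (0) = pi*(-6 + pi**2)/81.

pi*(-6 + pi**2)/81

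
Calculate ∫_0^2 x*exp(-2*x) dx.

(-5 + exp(4))*exp(-4)/4

Integrate by parts once (u = x, dv = exp(-2*x) dx).
An antiderivative is F(x) = (-2*x - 1)*exp(-2*x)/4.
Then F(2) - F(0) = (-5*exp(-4)/4) - (-1/4) = (-5 + exp(4))*exp(-4)/4.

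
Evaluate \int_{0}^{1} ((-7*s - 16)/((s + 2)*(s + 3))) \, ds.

-8*log(2) + 3*log(3)

Factor the denominator: s**2 + 5*s + 6 = (s + 3)(s + 2).
Partial fractions: (-7*s - 16)/((s + 2)*(s + 3)) = -5/(s + 3) - 2/(s + 2).
An antiderivative is F(s) = -2*log(s + 2) - 5*log(s + 3).
Then F(1) - F(0) = (-10*log(2) - 2*log(3)) - (-5*log(3) - 2*log(2)) = -8*log(2) + 3*log(3).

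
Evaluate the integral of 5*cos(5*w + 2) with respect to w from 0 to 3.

sin(17) - sin(2)

Let u = 5*w + 2, so du = 5 dw. When w = 0, u = 2; when w = 3, u = 17.
The integral becomes ∫ cos(u) du from 2 to 17, with antiderivative sin(u).
Back in w: F(w) = sin(5*w + 2).
Then F(3) - F(0) = (sin(17)) - (sin(2)) = sin(17) - sin(2).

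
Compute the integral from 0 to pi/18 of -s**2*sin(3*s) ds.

Integrate by parts twice (u = s^2, dv = -sin(3*s) ds).
An antiderivative is F(s) = s**2*cos(3*s)/3 - 2*s*sin(3*s)/9 - 2*cos(3*s)/27.
Then F(pi/18) - F(0) = (-sqrt(3)/27 - pi/162 + sqrt(3)*pi**2/1944) - (-2/27) = -sqrt(3)/27 - pi/162 + sqrt(3)*pi**2/1944 + 2/27.

-sqrt(3)/27 - pi/162 + sqrt(3)*pi**2/1944 + 2/27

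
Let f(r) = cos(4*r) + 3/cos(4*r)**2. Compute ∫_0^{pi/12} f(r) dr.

7*sqrt(3)/8

An antiderivative is F(r) = sin(4*r)/4 + 3*tan(4*r)/4.
Then F(pi/12) - F(0) = (7*sqrt(3)/8) - (0) = 7*sqrt(3)/8.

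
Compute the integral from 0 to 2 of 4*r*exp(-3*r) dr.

4/9 - 28*exp(-6)/9

Integrate by parts once (u = r, dv = 4*exp(-3*r) dr).
An antiderivative is F(r) = (-12*r - 4)*exp(-3*r)/9.
Then F(2) - F(0) = (-28*exp(-6)/9) - (-4/9) = 4/9 - 28*exp(-6)/9.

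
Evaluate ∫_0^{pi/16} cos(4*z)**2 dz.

Use the identity cos^2(4*z) = (1 + cos(8*z))/2.
An antiderivative is F(z) = z/2 + sin(8*z)/16.
Then F(pi/16) - F(0) = (1/16 + pi/32) - (0) = 1/16 + pi/32.

1/16 + pi/32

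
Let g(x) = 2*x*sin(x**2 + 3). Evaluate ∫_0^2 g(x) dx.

Let u = x**2 + 3, so du = 2*x dx. When x = 0, u = 3; when x = 2, u = 7.
The integral becomes ∫ sin(u) du from 3 to 7, with antiderivative -cos(u).
Back in x: F(x) = -cos(x**2 + 3).
Then F(2) - F(0) = (-cos(7)) - (-cos(3)) = cos(3) - cos(7).

cos(3) - cos(7)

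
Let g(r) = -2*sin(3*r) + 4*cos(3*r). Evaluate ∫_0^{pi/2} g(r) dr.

An antiderivative is F(r) = 4*sin(3*r)/3 + 2*cos(3*r)/3.
Then F(pi/2) - F(0) = (-4/3) - (2/3) = -2.

-2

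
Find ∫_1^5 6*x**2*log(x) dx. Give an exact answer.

Integrate by parts once (u = ln x, dv = 6*x**2 dx).
An antiderivative is F(x) = 2*x**3*(3*log(x) - 1)/3.
Then F(5) - F(1) = (-250/3 + 250*log(5)) - (-2/3) = -248/3 + 250*log(5).

-248/3 + 250*log(5)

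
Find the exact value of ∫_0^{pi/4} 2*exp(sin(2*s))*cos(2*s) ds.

Let u = sin(2*s), so du = 2*cos(2*s) ds. When s = 0, u = 0; when s = pi/4, u = 1.
The integral becomes ∫ exp(u) du from 0 to 1, with antiderivative exp(u).
Back in s: F(s) = exp(sin(2*s)).
Then F(pi/4) - F(0) = (E) - (1) = -1 + E.

-1 + E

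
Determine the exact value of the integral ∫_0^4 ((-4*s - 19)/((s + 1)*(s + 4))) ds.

-5*log(5) + log(2)

Factor the denominator: s**2 + 5*s + 4 = (s + 4)(s + 1).
Partial fractions: (-4*s - 19)/((s + 1)*(s + 4)) = 1/(s + 4) - 5/(s + 1).
An antiderivative is F(s) = -5*log(s + 1) + log(s + 4).
Then F(4) - F(0) = (-5*log(5) + 3*log(2)) - (log(4)) = -5*log(5) + log(2).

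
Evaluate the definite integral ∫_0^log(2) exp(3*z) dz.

7/3

Let u = exp(z), so du = exp(z) dz. When z = 0, u = 1; when z = log(2), u = 2.
The integral becomes ∫ u**2 du from 1 to 2, with antiderivative u**3/3.
Back in z: F(z) = exp(3*z)/3.
Then F(log(2)) - F(0) = (8/3) - (1/3) = 7/3.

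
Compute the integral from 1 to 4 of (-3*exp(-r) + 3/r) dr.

-3*exp(-1) + 3*exp(-4) + 6*log(2)

An antiderivative is F(r) = 3*log(r) + 3*exp(-r).
Then F(4) - F(1) = (3*exp(-4) + 6*log(2)) - (3*exp(-1)) = -3*exp(-1) + 3*exp(-4) + 6*log(2).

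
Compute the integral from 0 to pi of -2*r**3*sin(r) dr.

2*pi*(6 - pi**2)

Integrate by parts 3 times (u = r^3, dv = -2*sin(r) dr).
An antiderivative is F(r) = 2*r**3*cos(r) - 6*r**2*sin(r) - 12*r*cos(r) + 12*sin(r).
Then F(pi) - F(0) = (2*pi*(6 - pi**2)) - (0) = 2*pi*(6 - pi**2).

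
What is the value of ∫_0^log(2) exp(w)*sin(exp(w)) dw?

-cos(2) + cos(1)

Let u = exp(w), so du = exp(w) dw. When w = 0, u = 1; when w = log(2), u = 2.
The integral becomes ∫ sin(u) du from 1 to 2, with antiderivative -cos(u).
Back in w: F(w) = -cos(exp(w)).
Then F(log(2)) - F(0) = (-cos(2)) - (-cos(1)) = -cos(2) + cos(1).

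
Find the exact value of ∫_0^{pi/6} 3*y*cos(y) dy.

Integrate by parts once (u = y, dv = 3*cos(y) dy).
An antiderivative is F(y) = 3*y*sin(y) + 3*cos(y).
Then F(pi/6) - F(0) = (pi/4 + 3*sqrt(3)/2) - (3) = -3 + pi/4 + 3*sqrt(3)/2.

-3 + pi/4 + 3*sqrt(3)/2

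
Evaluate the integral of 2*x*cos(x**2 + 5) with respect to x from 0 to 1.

Let u = x**2 + 5, so du = 2*x dx. When x = 0, u = 5; when x = 1, u = 6.
The integral becomes ∫ cos(u) du from 5 to 6, with antiderivative sin(u).
Back in x: F(x) = sin(x**2 + 5).
Then F(1) - F(0) = (sin(6)) - (sin(5)) = sin(6) - sin(5).

sin(6) - sin(5)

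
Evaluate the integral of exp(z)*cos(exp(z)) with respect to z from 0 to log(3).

Let u = exp(z), so du = exp(z) dz. When z = 0, u = 1; when z = log(3), u = 3.
The integral becomes ∫ cos(u) du from 1 to 3, with antiderivative sin(u).
Back in z: F(z) = sin(exp(z)).
Then F(log(3)) - F(0) = (sin(3)) - (sin(1)) = -sin(1) + sin(3).

-sin(1) + sin(3)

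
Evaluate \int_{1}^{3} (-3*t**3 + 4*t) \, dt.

By the power rule, an antiderivative is F(t) = -3*t**4/4 + 2*t**2.
Then F(3) - F(1) = (-171/4) - (5/4) = -44.

-44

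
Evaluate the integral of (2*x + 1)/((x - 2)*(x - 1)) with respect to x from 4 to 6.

Factor the denominator: x**2 - 3*x + 2 = (x - 1)(x - 2).
Partial fractions: (2*x + 1)/((x - 2)*(x - 1)) = -3/(x - 1) + 5/(x - 2).
An antiderivative is F(x) = 5*log(x - 2) - 3*log(x - 1).
Then F(6) - F(4) = (-3*log(5) + 10*log(2)) - (log(32/27)) = -3*log(5) + 3*log(3) + 5*log(2).

-3*log(5) + 3*log(3) + 5*log(2)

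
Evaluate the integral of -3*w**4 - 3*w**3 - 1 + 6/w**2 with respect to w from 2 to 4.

-7757/10

By the power rule, an antiderivative is F(w) = -3*w**5/5 - 3*w**4/4 - w - 6/w.
Then F(4) - F(2) = (-8119/10) - (-181/5) = -7757/10.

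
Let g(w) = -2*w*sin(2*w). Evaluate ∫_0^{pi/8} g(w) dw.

sqrt(2)*(-4 + pi)/16

Integrate by parts once (u = w, dv = -2*sin(2*w) dw).
An antiderivative is F(w) = w*cos(2*w) - sin(2*w)/2.
Then F(pi/8) - F(0) = (sqrt(2)*(-4 + pi)/16) - (0) = sqrt(2)*(-4 + pi)/16.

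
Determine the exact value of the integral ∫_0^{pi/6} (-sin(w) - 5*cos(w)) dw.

An antiderivative is F(w) = -5*sin(w) + cos(w).
Then F(pi/6) - F(0) = (-5/2 + sqrt(3)/2) - (1) = -7/2 + sqrt(3)/2.

-7/2 + sqrt(3)/2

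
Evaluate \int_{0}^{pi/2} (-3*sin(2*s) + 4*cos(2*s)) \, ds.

-3

An antiderivative is F(s) = 2*sin(2*s) + 3*cos(2*s)/2.
Then F(pi/2) - F(0) = (-3/2) - (3/2) = -3.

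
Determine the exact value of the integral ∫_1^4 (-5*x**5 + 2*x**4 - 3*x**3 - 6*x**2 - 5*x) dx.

-67161/20

By the power rule, an antiderivative is F(x) = -5*x**6/6 + 2*x**5/5 - 3*x**4/4 - 2*x**3 - 5*x**2/2.
Then F(4) - F(1) = (-50456/15) - (-341/60) = -67161/20.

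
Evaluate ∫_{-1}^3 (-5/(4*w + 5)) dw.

An antiderivative is F(w) = -5*log(4*w + 5)/4.
Then F(3) - F(-1) = (-5*log(17)/4) - (0) = -5*log(17)/4.

-5*log(17)/4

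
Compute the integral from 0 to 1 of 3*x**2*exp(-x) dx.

6 - 15*exp(-1)

Integrate by parts twice (u = x^2, dv = 3*exp(-x) dx).
An antiderivative is F(x) = (-3*x**2 - 6*x - 6)*exp(-x).
Then F(1) - F(0) = (-15*exp(-1)) - (-6) = 6 - 15*exp(-1).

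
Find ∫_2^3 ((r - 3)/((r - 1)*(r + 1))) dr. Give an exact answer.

Factor the denominator: r**2 - 1 = (r + 1)(r - 1).
Partial fractions: (r - 3)/((r - 1)*(r + 1)) = 2/(r + 1) - 1/(r - 1).
An antiderivative is F(r) = -log(r - 1) + 2*log(r + 1).
Then F(3) - F(2) = (log(8)) - (log(9)) = log(8/9).

log(8/9)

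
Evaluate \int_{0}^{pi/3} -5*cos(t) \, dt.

-5*sqrt(3)/2

An antiderivative is F(t) = -5*sin(t).
Then F(pi/3) - F(0) = (-5*sqrt(3)/2) - (0) = -5*sqrt(3)/2.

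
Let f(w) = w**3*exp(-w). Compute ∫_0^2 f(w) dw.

6 - 38*exp(-2)

Integrate by parts 3 times (u = w^3, dv = exp(-w) dw).
An antiderivative is F(w) = (-w**3 - 3*w**2 - 6*w - 6)*exp(-w).
Then F(2) - F(0) = (-38*exp(-2)) - (-6) = 6 - 38*exp(-2).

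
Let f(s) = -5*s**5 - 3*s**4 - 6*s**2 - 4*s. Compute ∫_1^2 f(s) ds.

-911/10

By the power rule, an antiderivative is F(s) = -5*s**6/6 - 3*s**5/5 - 2*s**3 - 2*s**2.
Then F(2) - F(1) = (-1448/15) - (-163/30) = -911/10.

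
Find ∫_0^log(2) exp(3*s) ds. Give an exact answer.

7/3

Let u = exp(s), so du = exp(s) ds. When s = 0, u = 1; when s = log(2), u = 2.
The integral becomes ∫ u**2 du from 1 to 2, with antiderivative u**3/3.
Back in s: F(s) = exp(3*s)/3.
Then F(log(2)) - F(0) = (8/3) - (1/3) = 7/3.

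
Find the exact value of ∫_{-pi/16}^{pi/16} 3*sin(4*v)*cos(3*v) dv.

Use the identity sin(4*v)cos(3*v) = [sin(7*v) + sin(v)]/2.
An antiderivative is F(v) = -3*cos(v)/2 - 3*cos(7*v)/14.
Then F(pi/16) - F(-pi/16) = (-3*cos(pi/16)/2 - 3*sin(pi/16)/14) - (-3*cos(pi/16)/2 - 3*sin(pi/16)/14) = 0.

0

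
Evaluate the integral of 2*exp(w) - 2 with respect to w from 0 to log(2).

2 - 2*log(2)

An antiderivative is F(w) = -2*w + 2*exp(w).
Then F(log(2)) - F(0) = (4 - 2*log(2)) - (2) = 2 - 2*log(2).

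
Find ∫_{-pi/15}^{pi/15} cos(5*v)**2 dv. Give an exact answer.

sqrt(3)/20 + pi/15

Use the identity cos^2(5*v) = (1 + cos(10*v))/2.
An antiderivative is F(v) = v/2 + sin(10*v)/20.
Then F(pi/15) - F(-pi/15) = (sqrt(3)/40 + pi/30) - (-pi/30 - sqrt(3)/40) = sqrt(3)/20 + pi/15.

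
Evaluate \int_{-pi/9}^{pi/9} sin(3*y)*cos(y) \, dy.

Use the identity sin(3*y)cos(y) = [sin(4*y) + sin(2*y)]/2.
An antiderivative is F(y) = -cos(2*y)/4 - cos(4*y)/8.
Then F(pi/9) - F(-pi/9) = (-cos(2*pi/9)/4 - sin(pi/18)/8) - (-cos(2*pi/9)/4 - sin(pi/18)/8) = 0.

0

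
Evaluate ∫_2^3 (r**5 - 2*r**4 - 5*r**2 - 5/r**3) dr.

By the power rule, an antiderivative is F(r) = r**6/6 - 2*r**5/5 - 5*r**3/3 + 5/(2*r**2).
Then F(3) - F(2) = (-919/45) - (-1781/120) = -2009/360.

-2009/360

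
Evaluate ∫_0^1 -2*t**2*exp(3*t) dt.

Integrate by parts twice (u = t^2, dv = -2*exp(3*t) dt).
An antiderivative is F(t) = (-18*t**2 + 12*t - 4)*exp(3*t)/27.
Then F(1) - F(0) = (-10*exp(3)/27) - (-4/27) = 4/27 - 10*exp(3)/27.

4/27 - 10*exp(3)/27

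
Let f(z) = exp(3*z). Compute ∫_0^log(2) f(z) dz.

7/3

Let u = exp(z), so du = exp(z) dz. When z = 0, u = 1; when z = log(2), u = 2.
The integral becomes ∫ u**2 du from 1 to 2, with antiderivative u**3/3.
Back in z: F(z) = exp(3*z)/3.
Then F(log(2)) - F(0) = (8/3) - (1/3) = 7/3.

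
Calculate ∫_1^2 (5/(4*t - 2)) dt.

An antiderivative is F(t) = 5*log(4*t - 2)/4.
Then F(2) - F(1) = (5*log(6)/4) - (5*log(2)/4) = 5*log(3)/4.

5*log(3)/4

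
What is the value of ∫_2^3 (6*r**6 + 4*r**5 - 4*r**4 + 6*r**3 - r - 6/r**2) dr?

224006/105

By the power rule, an antiderivative is F(r) = 6*r**7/7 + 2*r**6/3 - 4*r**5/5 + 3*r**4/2 - r**2/2 + 6/r.
Then F(3) - F(2) = (79981/35) - (15937/105) = 224006/105.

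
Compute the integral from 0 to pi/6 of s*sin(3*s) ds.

1/9

Integrate by parts once (u = s, dv = sin(3*s) ds).
An antiderivative is F(s) = -s*cos(3*s)/3 + sin(3*s)/9.
Then F(pi/6) - F(0) = (1/9) - (0) = 1/9.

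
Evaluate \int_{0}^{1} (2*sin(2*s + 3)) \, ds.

cos(3) - cos(5)

Let u = 2*s + 3, so du = 2 ds. When s = 0, u = 3; when s = 1, u = 5.
The integral becomes ∫ sin(u) du from 3 to 5, with antiderivative -cos(u).
Back in s: F(s) = -cos(2*s + 3).
Then F(1) - F(0) = (-cos(5)) - (-cos(3)) = cos(3) - cos(5).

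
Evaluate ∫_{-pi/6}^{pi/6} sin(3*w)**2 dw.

pi/6

Use the identity sin^2(3*w) = (1 - cos(6*w))/2.
An antiderivative is F(w) = w/2 - sin(6*w)/12.
Then F(pi/6) - F(-pi/6) = (pi/12) - (-pi/12) = pi/6.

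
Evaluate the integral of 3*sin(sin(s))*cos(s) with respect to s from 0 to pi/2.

3 - 3*cos(1)

Let u = sin(s), so du = cos(s) ds. When s = 0, u = 0; when s = pi/2, u = 1.
The integral becomes 3·∫ sin(u) du from 0 to 1, with antiderivative -3*cos(u).
Back in s: F(s) = -3*cos(sin(s)).
Then F(pi/2) - F(0) = (-3*cos(1)) - (-3) = 3 - 3*cos(1).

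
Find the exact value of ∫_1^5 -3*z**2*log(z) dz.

124/3 - 125*log(5)

Integrate by parts once (u = ln z, dv = -3*z**2 dz).
An antiderivative is F(z) = -z**3*(3*log(z) - 1)/3.
Then F(5) - F(1) = (125/3 - 125*log(5)) - (1/3) = 124/3 - 125*log(5).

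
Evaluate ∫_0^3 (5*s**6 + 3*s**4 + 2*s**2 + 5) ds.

By the power rule, an antiderivative is F(s) = 5*s**7/7 + 3*s**5/5 + 2*s**3/3 + 5*s.
Then F(3) - F(0) = (60933/35) - (0) = 60933/35.

60933/35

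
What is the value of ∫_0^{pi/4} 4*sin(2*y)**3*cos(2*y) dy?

Let u = sin(2*y), so du = 2*cos(2*y) dy. When y = 0, u = 0; when y = pi/4, u = 1.
The integral becomes 2·∫ u**3 du from 0 to 1, with antiderivative u**4/2.
Back in y: F(y) = sin(2*y)**4/2.
Then F(pi/4) - F(0) = (1/2) - (0) = 1/2.

1/2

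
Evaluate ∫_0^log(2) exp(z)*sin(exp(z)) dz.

Let u = exp(z), so du = exp(z) dz. When z = 0, u = 1; when z = log(2), u = 2.
The integral becomes ∫ sin(u) du from 1 to 2, with antiderivative -cos(u).
Back in z: F(z) = -cos(exp(z)).
Then F(log(2)) - F(0) = (-cos(2)) - (-cos(1)) = -cos(2) + cos(1).

-cos(2) + cos(1)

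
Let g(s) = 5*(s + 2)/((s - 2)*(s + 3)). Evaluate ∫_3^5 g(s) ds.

2*log(2) + 3*log(3)

Factor the denominator: s**2 + s - 6 = (s + 3)(s - 2).
Partial fractions: 5*(s + 2)/((s - 2)*(s + 3)) = 1/(s + 3) + 4/(s - 2).
An antiderivative is F(s) = 4*log(s - 2) + log(s + 3).
Then F(5) - F(3) = (3*log(2) + 4*log(3)) - (log(6)) = 2*log(2) + 3*log(3).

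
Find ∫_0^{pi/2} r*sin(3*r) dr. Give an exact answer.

-1/9

Integrate by parts once (u = r, dv = sin(3*r) dr).
An antiderivative is F(r) = -r*cos(3*r)/3 + sin(3*r)/9.
Then F(pi/2) - F(0) = (-1/9) - (0) = -1/9.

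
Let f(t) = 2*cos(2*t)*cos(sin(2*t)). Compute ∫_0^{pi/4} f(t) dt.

sin(1)

Let u = sin(2*t), so du = 2*cos(2*t) dt. When t = 0, u = 0; when t = pi/4, u = 1.
The integral becomes ∫ cos(u) du from 0 to 1, with antiderivative sin(u).
Back in t: F(t) = sin(sin(2*t)).
Then F(pi/4) - F(0) = (sin(1)) - (0) = sin(1).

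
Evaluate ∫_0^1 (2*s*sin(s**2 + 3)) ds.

cos(3) - cos(4)

Let u = s**2 + 3, so du = 2*s ds. When s = 0, u = 3; when s = 1, u = 4.
The integral becomes ∫ sin(u) du from 3 to 4, with antiderivative -cos(u).
Back in s: F(s) = -cos(s**2 + 3).
Then F(1) - F(0) = (-cos(4)) - (-cos(3)) = cos(3) - cos(4).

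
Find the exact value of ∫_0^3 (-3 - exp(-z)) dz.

An antiderivative is F(z) = -3*z + exp(-z).
Then F(3) - F(0) = (-9 + exp(-3)) - (1) = -10 + exp(-3).

-10 + exp(-3)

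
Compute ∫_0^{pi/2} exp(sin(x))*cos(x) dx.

Let u = sin(x), so du = cos(x) dx. When x = 0, u = 0; when x = pi/2, u = 1.
The integral becomes ∫ exp(u) du from 0 to 1, with antiderivative exp(u).
Back in x: F(x) = exp(sin(x)).
Then F(pi/2) - F(0) = (E) - (1) = -1 + E.

-1 + E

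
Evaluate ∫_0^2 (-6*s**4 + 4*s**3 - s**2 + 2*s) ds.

-316/15

By the power rule, an antiderivative is F(s) = -6*s**5/5 + s**4 - s**3/3 + s**2.
Then F(2) - F(0) = (-316/15) - (0) = -316/15.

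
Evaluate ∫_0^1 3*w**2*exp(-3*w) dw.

Integrate by parts twice (u = w^2, dv = 3*exp(-3*w) dw).
An antiderivative is F(w) = (-9*w**2 - 6*w - 2)*exp(-3*w)/9.
Then F(1) - F(0) = (-17*exp(-3)/9) - (-2/9) = 2/9 - 17*exp(-3)/9.

2/9 - 17*exp(-3)/9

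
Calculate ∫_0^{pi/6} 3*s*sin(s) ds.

-sqrt(3)*pi/4 + 3/2

Integrate by parts once (u = s, dv = 3*sin(s) ds).
An antiderivative is F(s) = -3*s*cos(s) + 3*sin(s).
Then F(pi/6) - F(0) = (-sqrt(3)*pi/4 + 3/2) - (0) = -sqrt(3)*pi/4 + 3/2.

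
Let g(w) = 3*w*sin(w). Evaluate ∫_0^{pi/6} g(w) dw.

Integrate by parts once (u = w, dv = 3*sin(w) dw).
An antiderivative is F(w) = -3*w*cos(w) + 3*sin(w).
Then F(pi/6) - F(0) = (-sqrt(3)*pi/4 + 3/2) - (0) = -sqrt(3)*pi/4 + 3/2.

-sqrt(3)*pi/4 + 3/2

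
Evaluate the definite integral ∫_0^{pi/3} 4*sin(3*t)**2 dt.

Use the identity sin^2(3*t) = (1 - cos(6*t))/2.
An antiderivative is F(t) = 2*t - sin(6*t)/3.
Then F(pi/3) - F(0) = (2*pi/3) - (0) = 2*pi/3.

2*pi/3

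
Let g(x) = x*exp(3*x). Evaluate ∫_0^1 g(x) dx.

Integrate by parts once (u = x, dv = exp(3*x) dx).
An antiderivative is F(x) = (3*x - 1)*exp(3*x)/9.
Then F(1) - F(0) = (2*exp(3)/9) - (-1/9) = 1/9 + 2*exp(3)/9.

1/9 + 2*exp(3)/9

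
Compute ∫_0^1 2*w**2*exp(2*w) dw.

Integrate by parts twice (u = w^2, dv = 2*exp(2*w) dw).
An antiderivative is F(w) = (2*w**2 - 2*w + 1)*exp(2*w)/2.
Then F(1) - F(0) = (exp(2)/2) - (1/2) = -1/2 + exp(2)/2.

-1/2 + exp(2)/2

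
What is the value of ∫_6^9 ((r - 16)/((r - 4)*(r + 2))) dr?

-7*log(2) - 2*log(5) + 3*log(11)

Factor the denominator: r**2 - 2*r - 8 = (r + 2)(r - 4).
Partial fractions: (r - 16)/((r - 4)*(r + 2)) = 3/(r + 2) - 2/(r - 4).
An antiderivative is F(r) = -2*log(r - 4) + 3*log(r + 2).
Then F(9) - F(6) = (-2*log(5) + 3*log(11)) - (7*log(2)) = -7*log(2) - 2*log(5) + 3*log(11).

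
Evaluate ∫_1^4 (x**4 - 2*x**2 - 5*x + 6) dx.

1431/10

By the power rule, an antiderivative is F(x) = x**5/5 - 2*x**3/3 - 5*x**2/2 + 6*x.
Then F(4) - F(1) = (2192/15) - (91/30) = 1431/10.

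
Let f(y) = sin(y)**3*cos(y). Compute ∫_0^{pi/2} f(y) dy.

1/4

Let u = sin(y), so du = cos(y) dy. When y = 0, u = 0; when y = pi/2, u = 1.
The integral becomes ∫ u**3 du from 0 to 1, with antiderivative u**4/4.
Back in y: F(y) = sin(y)**4/4.
Then F(pi/2) - F(0) = (1/4) - (0) = 1/4.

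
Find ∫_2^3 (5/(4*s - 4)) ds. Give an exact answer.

5*log(2)/4

An antiderivative is F(s) = 5*log(4*s - 4)/4.
Then F(3) - F(2) = (15*log(2)/4) - (5*log(2)/2) = 5*log(2)/4.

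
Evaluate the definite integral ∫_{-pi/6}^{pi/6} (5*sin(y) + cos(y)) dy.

An antiderivative is F(y) = sin(y) - 5*cos(y).
Then F(pi/6) - F(-pi/6) = (1/2 - 5*sqrt(3)/2) - (-5*sqrt(3)/2 - 1/2) = 1.

1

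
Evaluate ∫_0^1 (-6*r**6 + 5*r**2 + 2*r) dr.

38/21

By the power rule, an antiderivative is F(r) = -6*r**7/7 + 5*r**3/3 + r**2.
Then F(1) - F(0) = (38/21) - (0) = 38/21.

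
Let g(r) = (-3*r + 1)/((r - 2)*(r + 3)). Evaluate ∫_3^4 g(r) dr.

log(18/49)

Factor the denominator: r**2 + r - 6 = (r + 3)(r - 2).
Partial fractions: (-3*r + 1)/((r - 2)*(r + 3)) = -2/(r + 3) - 1/(r - 2).
An antiderivative is F(r) = -log(r - 2) - 2*log(r + 3).
Then F(4) - F(3) = (-log(98)) - (-log(36)) = log(18/49).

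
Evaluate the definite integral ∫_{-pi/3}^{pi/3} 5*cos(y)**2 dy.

Use the identity cos^2(y) = (1 + cos(2*y))/2.
An antiderivative is F(y) = 5*y/2 + 5*sin(2*y)/4.
Then F(pi/3) - F(-pi/3) = (5*sqrt(3)/8 + 5*pi/6) - (-5*pi/6 - 5*sqrt(3)/8) = 5*sqrt(3)/4 + 5*pi/3.

5*sqrt(3)/4 + 5*pi/3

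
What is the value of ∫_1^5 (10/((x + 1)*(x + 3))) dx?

-5*log(2) + 5*log(3)

Factor the denominator: x**2 + 4*x + 3 = (x + 3)(x + 1).
Partial fractions: 10/((x + 1)*(x + 3)) = -5/(x + 3) + 5/(x + 1).
An antiderivative is F(x) = 5*log(x + 1) - 5*log(x + 3).
Then F(5) - F(1) = (-10*log(2) + 5*log(3)) - (-log(32)) = -5*log(2) + 5*log(3).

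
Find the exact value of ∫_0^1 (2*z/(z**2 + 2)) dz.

Let u = z**2 + 2, so du = 2*z dz. When z = 0, u = 2; when z = 1, u = 3.
The integral becomes ∫ 1/u du from 2 to 3, with antiderivative log(u).
Back in z: F(z) = log(z**2 + 2).
Then F(1) - F(0) = (log(3)) - (log(2)) = log(3/2).

log(3/2)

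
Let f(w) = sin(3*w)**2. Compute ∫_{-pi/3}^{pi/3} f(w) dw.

Use the identity sin^2(3*w) = (1 - cos(6*w))/2.
An antiderivative is F(w) = w/2 - sin(6*w)/12.
Then F(pi/3) - F(-pi/3) = (pi/6) - (-pi/6) = pi/3.

pi/3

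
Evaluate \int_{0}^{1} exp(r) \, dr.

An antiderivative is F(r) = exp(r).
Then F(1) - F(0) = (E) - (1) = -1 + E.

-1 + E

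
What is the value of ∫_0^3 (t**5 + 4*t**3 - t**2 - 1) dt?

381/2

By the power rule, an antiderivative is F(t) = t**6/6 + t**4 - t**3/3 - t.
Then F(3) - F(0) = (381/2) - (0) = 381/2.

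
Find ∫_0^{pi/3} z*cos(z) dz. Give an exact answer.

Integrate by parts once (u = z, dv = cos(z) dz).
An antiderivative is F(z) = z*sin(z) + cos(z).
Then F(pi/3) - F(0) = (1/2 + sqrt(3)*pi/6) - (1) = -1/2 + sqrt(3)*pi/6.

-1/2 + sqrt(3)*pi/6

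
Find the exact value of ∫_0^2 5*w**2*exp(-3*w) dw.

10/27 - 250*exp(-6)/27

Integrate by parts twice (u = w^2, dv = 5*exp(-3*w) dw).
An antiderivative is F(w) = (-45*w**2 - 30*w - 10)*exp(-3*w)/27.
Then F(2) - F(0) = (-250*exp(-6)/27) - (-10/27) = 10/27 - 250*exp(-6)/27.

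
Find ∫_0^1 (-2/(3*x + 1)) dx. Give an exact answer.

-4*log(2)/3

An antiderivative is F(x) = -2*log(3*x + 1)/3.
Then F(1) - F(0) = (-4*log(2)/3) - (0) = -4*log(2)/3.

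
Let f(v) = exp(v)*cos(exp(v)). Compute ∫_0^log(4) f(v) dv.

Let u = exp(v), so du = exp(v) dv. When v = 0, u = 1; when v = log(4), u = 4.
The integral becomes ∫ cos(u) du from 1 to 4, with antiderivative sin(u).
Back in v: F(v) = sin(exp(v)).
Then F(log(4)) - F(0) = (sin(4)) - (sin(1)) = -sin(1) + sin(4).

-sin(1) + sin(4)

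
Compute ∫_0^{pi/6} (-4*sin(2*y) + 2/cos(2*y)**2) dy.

An antiderivative is F(y) = 2*cos(2*y) + tan(2*y).
Then F(pi/6) - F(0) = (1 + sqrt(3)) - (2) = -1 + sqrt(3).

-1 + sqrt(3)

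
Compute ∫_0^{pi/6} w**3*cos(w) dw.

-3*sqrt(3) - pi/2 + pi**3/432 + sqrt(3)*pi**2/24 + 6

Integrate by parts 3 times (u = w^3, dv = cos(w) dw).
An antiderivative is F(w) = w**3*sin(w) + 3*w**2*cos(w) - 6*w*sin(w) - 6*cos(w).
Then F(pi/6) - F(0) = (-3*sqrt(3) - pi/2 + pi**3/432 + sqrt(3)*pi**2/24) - (-6) = -3*sqrt(3) - pi/2 + pi**3/432 + sqrt(3)*pi**2/24 + 6.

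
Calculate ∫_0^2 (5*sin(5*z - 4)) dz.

-cos(6) + cos(4)

Let u = 5*z - 4, so du = 5 dz. When z = 0, u = -4; when z = 2, u = 6.
The integral becomes ∫ sin(u) du from -4 to 6, with antiderivative -cos(u).
Back in z: F(z) = -cos(5*z - 4).
Then F(2) - F(0) = (-cos(6)) - (-cos(4)) = -cos(6) + cos(4).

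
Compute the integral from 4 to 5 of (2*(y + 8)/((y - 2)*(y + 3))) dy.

-10*log(2) + 2*log(7) + 4*log(3)

Factor the denominator: y**2 + y - 6 = (y + 3)(y - 2).
Partial fractions: 2*(y + 8)/((y - 2)*(y + 3)) = -2/(y + 3) + 4/(y - 2).
An antiderivative is F(y) = 4*log(y - 2) - 2*log(y + 3).
Then F(5) - F(4) = (log(81/64)) - (log(16/49)) = -10*log(2) + 2*log(7) + 4*log(3).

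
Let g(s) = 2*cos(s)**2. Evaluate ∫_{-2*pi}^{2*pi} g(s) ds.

Use the identity cos^2(s) = (1 + cos(2*s))/2.
An antiderivative is F(s) = s + sin(2*s)/2.
Then F(2*pi) - F(-2*pi) = (2*pi) - (-2*pi) = 4*pi.

4*pi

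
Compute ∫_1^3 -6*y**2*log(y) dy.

Integrate by parts once (u = ln y, dv = -6*y**2 dy).
An antiderivative is F(y) = -2*y**3*(3*log(y) - 1)/3.
Then F(3) - F(1) = (18 - 54*log(3)) - (2/3) = 52/3 - 54*log(3).

52/3 - 54*log(3)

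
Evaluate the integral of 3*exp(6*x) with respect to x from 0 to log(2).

Let u = exp(x), so du = exp(x) dx. When x = 0, u = 1; when x = log(2), u = 2.
The integral becomes 3·∫ u**5 du from 1 to 2, with antiderivative u**6/2.
Back in x: F(x) = exp(6*x)/2.
Then F(log(2)) - F(0) = (32) - (1/2) = 63/2.

63/2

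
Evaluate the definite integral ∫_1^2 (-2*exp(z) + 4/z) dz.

An antiderivative is F(z) = -2*exp(z) + 4*log(z).
Then F(2) - F(1) = (-2*exp(2) + log(16)) - (-2*exp(1)) = -2*exp(2) + 4*log(2) + 2*exp(1).

-2*exp(2) + 4*log(2) + 2*exp(1)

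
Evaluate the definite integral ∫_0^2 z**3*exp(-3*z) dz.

2/27 - 122*exp(-6)/27

Integrate by parts 3 times (u = z^3, dv = exp(-3*z) dz).
An antiderivative is F(z) = (-9*z**3 - 9*z**2 - 6*z - 2)*exp(-3*z)/27.
Then F(2) - F(0) = (-122*exp(-6)/27) - (-2/27) = 2/27 - 122*exp(-6)/27.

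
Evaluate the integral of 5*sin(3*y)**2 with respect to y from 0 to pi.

5*pi/2

Use the identity sin^2(3*y) = (1 - cos(6*y))/2.
An antiderivative is F(y) = 5*y/2 - 5*sin(6*y)/12.
Then F(pi) - F(0) = (5*pi/2) - (0) = 5*pi/2.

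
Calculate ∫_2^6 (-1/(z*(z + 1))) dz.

Factor the denominator: z**2 + z = (z + 1)z.
Partial fractions: -1/(z*(z + 1)) = 1/(z + 1) - 1/z.
An antiderivative is F(z) = -log(z) + log(z + 1).
Then F(6) - F(2) = (log(7/6)) - (log(3/2)) = log(7/9).

log(7/9)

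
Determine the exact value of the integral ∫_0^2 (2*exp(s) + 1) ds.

2*exp(2)

An antiderivative is F(s) = s + 2*exp(s).
Then F(2) - F(0) = (2 + 2*exp(2)) - (2) = 2*exp(2).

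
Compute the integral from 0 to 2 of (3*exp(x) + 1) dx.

-1 + 3*exp(2)

An antiderivative is F(x) = x + 3*exp(x).
Then F(2) - F(0) = (2 + 3*exp(2)) - (3) = -1 + 3*exp(2).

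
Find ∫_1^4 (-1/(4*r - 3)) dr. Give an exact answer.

-log(13)/4

An antiderivative is F(r) = -log(4*r - 3)/4.
Then F(4) - F(1) = (-log(13)/4) - (0) = -log(13)/4.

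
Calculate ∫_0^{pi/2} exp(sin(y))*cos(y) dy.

Let u = sin(y), so du = cos(y) dy. When y = 0, u = 0; when y = pi/2, u = 1.
The integral becomes ∫ exp(u) du from 0 to 1, with antiderivative exp(u).
Back in y: F(y) = exp(sin(y)).
Then F(pi/2) - F(0) = (E) - (1) = -1 + E.

-1 + E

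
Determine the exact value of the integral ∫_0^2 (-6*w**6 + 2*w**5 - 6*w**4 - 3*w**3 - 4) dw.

-15412/105

By the power rule, an antiderivative is F(w) = -6*w**7/7 + w**6/3 - 6*w**5/5 - 3*w**4/4 - 4*w.
Then F(2) - F(0) = (-15412/105) - (0) = -15412/105.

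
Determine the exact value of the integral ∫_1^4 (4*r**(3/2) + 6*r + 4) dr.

By the power rule, an antiderivative is F(r) = 8*r**(5/2)/5 + 3*r**2 + 4*r.
Then F(4) - F(1) = (576/5) - (43/5) = 533/5.

533/5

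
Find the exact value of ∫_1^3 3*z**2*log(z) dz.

-26/3 + 27*log(3)

Integrate by parts once (u = ln z, dv = 3*z**2 dz).
An antiderivative is F(z) = z**3*(3*log(z) - 1)/3.
Then F(3) - F(1) = (-9 + 27*log(3)) - (-1/3) = -26/3 + 27*log(3).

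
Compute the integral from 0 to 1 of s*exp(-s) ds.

1 - 2*exp(-1)

Integrate by parts once (u = s, dv = exp(-s) ds).
An antiderivative is F(s) = (-s - 1)*exp(-s).
Then F(1) - F(0) = (-2*exp(-1)) - (-1) = 1 - 2*exp(-1).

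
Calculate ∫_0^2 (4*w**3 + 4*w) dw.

24

By the power rule, an antiderivative is F(w) = w**4 + 2*w**2.
Then F(2) - F(0) = (24) - (0) = 24.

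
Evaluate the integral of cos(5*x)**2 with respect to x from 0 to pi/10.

Use the identity cos^2(5*x) = (1 + cos(10*x))/2.
An antiderivative is F(x) = x/2 + sin(10*x)/20.
Then F(pi/10) - F(0) = (pi/20) - (0) = pi/20.

pi/20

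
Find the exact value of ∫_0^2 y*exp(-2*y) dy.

(-5 + exp(4))*exp(-4)/4

Integrate by parts once (u = y, dv = exp(-2*y) dy).
An antiderivative is F(y) = (-2*y - 1)*exp(-2*y)/4.
Then F(2) - F(0) = (-5*exp(-4)/4) - (-1/4) = (-5 + exp(4))*exp(-4)/4.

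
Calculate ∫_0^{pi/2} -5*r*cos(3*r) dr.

Integrate by parts once (u = r, dv = -5*cos(3*r) dr).
An antiderivative is F(r) = -5*r*sin(3*r)/3 - 5*cos(3*r)/9.
Then F(pi/2) - F(0) = (5*pi/6) - (-5/9) = 5/9 + 5*pi/6.

5/9 + 5*pi/6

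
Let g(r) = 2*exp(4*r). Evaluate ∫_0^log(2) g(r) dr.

Let u = exp(r), so du = exp(r) dr. When r = 0, u = 1; when r = log(2), u = 2.
The integral becomes 2·∫ u**3 du from 1 to 2, with antiderivative u**4/2.
Back in r: F(r) = exp(4*r)/2.
Then F(log(2)) - F(0) = (8) - (1/2) = 15/2.

15/2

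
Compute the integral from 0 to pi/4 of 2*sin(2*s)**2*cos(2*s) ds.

Let u = sin(2*s), so du = 2*cos(2*s) ds. When s = 0, u = 0; when s = pi/4, u = 1.
The integral becomes ∫ u**2 du from 0 to 1, with antiderivative u**3/3.
Back in s: F(s) = sin(2*s)**3/3.
Then F(pi/4) - F(0) = (1/3) - (0) = 1/3.

1/3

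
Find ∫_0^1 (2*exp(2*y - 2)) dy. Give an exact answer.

Let u = 2*y - 2, so du = 2 dy. When y = 0, u = -2; when y = 1, u = 0.
The integral becomes ∫ exp(u) du from -2 to 0, with antiderivative exp(u).
Back in y: F(y) = exp(2*y - 2).
Then F(1) - F(0) = (1) - (exp(-2)) = 1 - exp(-2).

1 - exp(-2)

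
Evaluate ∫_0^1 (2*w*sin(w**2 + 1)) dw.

Let u = w**2 + 1, so du = 2*w dw. When w = 0, u = 1; when w = 1, u = 2.
The integral becomes ∫ sin(u) du from 1 to 2, with antiderivative -cos(u).
Back in w: F(w) = -cos(w**2 + 1).
Then F(1) - F(0) = (-cos(2)) - (-cos(1)) = -cos(2) + cos(1).

-cos(2) + cos(1)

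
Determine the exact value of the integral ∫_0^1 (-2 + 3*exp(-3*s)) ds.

-1 - exp(-3)

An antiderivative is F(s) = -2*s - exp(-3*s).
Then F(1) - F(0) = (-2 - exp(-3)) - (-1) = -1 - exp(-3).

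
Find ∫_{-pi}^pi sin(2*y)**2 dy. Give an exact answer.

Use the identity sin^2(2*y) = (1 - cos(4*y))/2.
An antiderivative is F(y) = y/2 - sin(4*y)/8.
Then F(pi) - F(-pi) = (pi/2) - (-pi/2) = pi.

pi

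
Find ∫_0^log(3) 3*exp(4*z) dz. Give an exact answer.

60

Let u = exp(z), so du = exp(z) dz. When z = 0, u = 1; when z = log(3), u = 3.
The integral becomes 3·∫ u**3 du from 1 to 3, with antiderivative 3*u**4/4.
Back in z: F(z) = 3*exp(4*z)/4.
Then F(log(3)) - F(0) = (243/4) - (3/4) = 60.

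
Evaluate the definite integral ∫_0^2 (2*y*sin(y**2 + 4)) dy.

cos(4) - cos(8)

Let u = y**2 + 4, so du = 2*y dy. When y = 0, u = 4; when y = 2, u = 8.
The integral becomes ∫ sin(u) du from 4 to 8, with antiderivative -cos(u).
Back in y: F(y) = -cos(y**2 + 4).
Then F(2) - F(0) = (-cos(8)) - (-cos(4)) = cos(4) - cos(8).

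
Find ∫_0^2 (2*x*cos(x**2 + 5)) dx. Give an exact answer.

sin(9) - sin(5)

Let u = x**2 + 5, so du = 2*x dx. When x = 0, u = 5; when x = 2, u = 9.
The integral becomes ∫ cos(u) du from 5 to 9, with antiderivative sin(u).
Back in x: F(x) = sin(x**2 + 5).
Then F(2) - F(0) = (sin(9)) - (sin(5)) = sin(9) - sin(5).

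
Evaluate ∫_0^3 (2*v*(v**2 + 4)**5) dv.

1607571/2

Let u = v**2 + 4, so du = 2*v dv. When v = 0, u = 4; when v = 3, u = 13.
The integral becomes ∫ u**5 du from 4 to 13, with antiderivative u**6/6.
Back in v: F(v) = (v**2 + 4)**6/6.
Then F(3) - F(0) = (4826809/6) - (2048/3) = 1607571/2.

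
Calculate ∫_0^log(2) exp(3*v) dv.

7/3

Let u = exp(v), so du = exp(v) dv. When v = 0, u = 1; when v = log(2), u = 2.
The integral becomes ∫ u**2 du from 1 to 2, with antiderivative u**3/3.
Back in v: F(v) = exp(3*v)/3.
Then F(log(2)) - F(0) = (8/3) - (1/3) = 7/3.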